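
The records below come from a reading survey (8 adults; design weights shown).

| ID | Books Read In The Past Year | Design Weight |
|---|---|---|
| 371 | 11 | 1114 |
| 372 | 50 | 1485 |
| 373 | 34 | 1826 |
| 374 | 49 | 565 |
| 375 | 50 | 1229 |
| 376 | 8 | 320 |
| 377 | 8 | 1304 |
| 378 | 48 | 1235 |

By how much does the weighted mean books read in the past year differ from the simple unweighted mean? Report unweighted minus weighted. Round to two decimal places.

-1.90

Unweighted sum = 11 + 50 + 34 + 49 + 50 + 8 + 8 + 48 = 258
Unweighted mean = 258 / 8 = 32.25
Weighted sum = 11×1114 + 50×1485 + 34×1826 + 49×565 + 50×1229 + 8×320 + 8×1304 + 48×1235
  = 12254 + 74250 + 62084 + 27685 + 61450 + 2560 + 10432 + 59280 = 309995
Sum of weights = 1114 + 1485 + 1826 + 565 + 1229 + 320 + 1304 + 1235 = 9078
Weighted mean = 309995 / 9078 = 34.14794
Difference (unweighted minus weighted) = -1.8979401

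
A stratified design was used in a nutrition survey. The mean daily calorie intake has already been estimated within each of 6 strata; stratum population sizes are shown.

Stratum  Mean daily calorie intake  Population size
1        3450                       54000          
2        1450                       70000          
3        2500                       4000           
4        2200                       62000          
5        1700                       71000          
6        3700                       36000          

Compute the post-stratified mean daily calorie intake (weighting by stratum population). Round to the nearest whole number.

Σ Nₕ·x̄ₕ = 3450×54000 + 1450×70000 + 2500×4000 + 2200×62000 + 1700×71000 + 3700×36000
  = 688100000
Σ Nₕ = 54000 + 70000 + 4000 + 62000 + 71000 + 36000 = 297000
Overall mean = 688100000 / 297000 = 2316.835

2317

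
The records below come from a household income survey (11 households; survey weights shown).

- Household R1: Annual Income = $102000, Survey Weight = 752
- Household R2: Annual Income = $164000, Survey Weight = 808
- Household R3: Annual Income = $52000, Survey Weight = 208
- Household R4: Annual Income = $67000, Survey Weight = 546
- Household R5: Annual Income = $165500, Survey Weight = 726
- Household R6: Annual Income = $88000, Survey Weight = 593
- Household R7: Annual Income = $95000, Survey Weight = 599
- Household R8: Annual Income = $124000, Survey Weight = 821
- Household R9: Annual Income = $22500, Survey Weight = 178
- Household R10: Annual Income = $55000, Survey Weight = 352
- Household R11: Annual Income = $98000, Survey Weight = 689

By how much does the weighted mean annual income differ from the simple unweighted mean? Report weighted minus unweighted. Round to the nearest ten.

14280

Unweighted sum = 102000 + 164000 + 52000 + 67000 + 165500 + 88000 + 95000 + 124000 + 22500 + 55000 + 98000 = 1033000
Unweighted mean = 1033000 / 11 = 93909.091
Weighted sum = 678547000
Sum of weights = 6272
Weighted mean = 678547000 / 6272 = 108186.7
Difference (weighted minus unweighted) = 14277.612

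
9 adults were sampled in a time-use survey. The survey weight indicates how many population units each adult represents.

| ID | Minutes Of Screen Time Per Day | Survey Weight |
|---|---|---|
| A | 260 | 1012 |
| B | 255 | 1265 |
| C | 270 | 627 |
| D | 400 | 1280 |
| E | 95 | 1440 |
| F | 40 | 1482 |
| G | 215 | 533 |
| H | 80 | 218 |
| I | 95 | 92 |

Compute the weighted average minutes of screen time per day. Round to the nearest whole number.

202

Weighted sum = 1603840
Sum of weights = 1012 + 1265 + 627 + 1280 + 1440 + 1482 + 533 + 218 + 92 = 7949
Weighted mean = 1603840 / 7949 = 201.76626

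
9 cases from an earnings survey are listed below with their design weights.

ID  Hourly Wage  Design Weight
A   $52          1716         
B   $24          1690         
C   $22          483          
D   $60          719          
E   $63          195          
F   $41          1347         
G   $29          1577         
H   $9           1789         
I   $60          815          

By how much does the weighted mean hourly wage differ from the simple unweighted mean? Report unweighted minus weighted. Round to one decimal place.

5.0

Unweighted sum = 52 + 24 + 22 + 60 + 63 + 41 + 29 + 9 + 60 = 360
Unweighted mean = 360 / 9 = 40
Weighted sum = 52×1716 + 24×1690 + 22×483 + 60×719 + 63×195 + 41×1347 + 29×1577 + 9×1789 + 60×815
  = 361804
Sum of weights = 1716 + 1690 + 483 + 719 + 195 + 1347 + 1577 + 1789 + 815 = 10331
Weighted mean = 361804 / 10331 = 35.021198
Difference (unweighted minus weighted) = 4.9788017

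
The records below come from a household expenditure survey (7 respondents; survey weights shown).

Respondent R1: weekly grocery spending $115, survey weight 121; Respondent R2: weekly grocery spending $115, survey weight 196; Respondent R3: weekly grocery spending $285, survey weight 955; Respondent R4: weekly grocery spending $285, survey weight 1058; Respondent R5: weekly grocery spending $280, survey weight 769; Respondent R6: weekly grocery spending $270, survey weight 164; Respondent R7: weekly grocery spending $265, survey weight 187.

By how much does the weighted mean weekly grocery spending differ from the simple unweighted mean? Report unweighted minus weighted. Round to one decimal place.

Unweighted sum = 115 + 115 + 285 + 285 + 280 + 270 + 265 = 1615
Unweighted mean = 1615 / 7 = 230.71429
Weighted sum = 115×121 + 115×196 + 285×955 + 285×1058 + 280×769 + 270×164 + 265×187
  = 13915 + 22540 + 272175 + 301530 + 215320 + 44280 + 49555 = 919315
Sum of weights = 121 + 196 + 955 + 1058 + 769 + 164 + 187 = 3450
Weighted mean = 919315 / 3450 = 266.46812
Difference (unweighted minus weighted) = -35.75383

-35.8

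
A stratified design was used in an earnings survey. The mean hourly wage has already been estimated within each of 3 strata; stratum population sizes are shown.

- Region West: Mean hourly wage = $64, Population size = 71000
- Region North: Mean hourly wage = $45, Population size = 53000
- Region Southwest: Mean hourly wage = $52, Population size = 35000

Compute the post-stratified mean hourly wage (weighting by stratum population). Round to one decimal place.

55.0

Σ Nₕ·x̄ₕ = 64×71000 + 45×53000 + 52×35000
  = 4544000 + 2385000 + 1820000 = 8749000
Σ Nₕ = 71000 + 53000 + 35000 = 159000
Overall mean = 8749000 / 159000 = 55.025157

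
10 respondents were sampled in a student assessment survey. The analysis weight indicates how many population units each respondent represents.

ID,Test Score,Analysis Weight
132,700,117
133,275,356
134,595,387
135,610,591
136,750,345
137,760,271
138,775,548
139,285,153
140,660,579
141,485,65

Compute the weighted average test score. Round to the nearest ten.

620

Weighted sum = 700×117 + 275×356 + 595×387 + 610×591 + 750×345 + 760×271 + 775×548 + 285×153 + 660×579 + 485×65
  = 81900 + 97900 + 230265 + 360510 + 258750 + 205960 + 424700 + 43605 + 382140 + 31525 = 2117255
Sum of weights = 3412
Weighted mean = 2117255 / 3412 = 620.53195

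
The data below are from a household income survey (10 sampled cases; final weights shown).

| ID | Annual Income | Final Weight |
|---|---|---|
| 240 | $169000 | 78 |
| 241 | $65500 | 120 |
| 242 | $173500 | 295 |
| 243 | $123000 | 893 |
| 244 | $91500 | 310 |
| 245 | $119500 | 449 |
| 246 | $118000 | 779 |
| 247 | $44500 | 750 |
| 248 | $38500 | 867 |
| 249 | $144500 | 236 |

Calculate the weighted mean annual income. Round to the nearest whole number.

Weighted sum = 169000×78 + 65500×120 + 173500×295 + 123000×893 + 91500×310 + 119500×449 + 118000×779 + 44500×750 + 38500×867 + 144500×236
  = 13182000 + 7860000 + 51182500 + 109839000 + 28365000 + 53655500 + 91922000 + 33375000 + 33379500 + 34102000 = 456862500
Sum of weights = 78 + 120 + 295 + 893 + 310 + 449 + 779 + 750 + 867 + 236 = 4777
Weighted mean = 456862500 / 4777 = 95637.953

95638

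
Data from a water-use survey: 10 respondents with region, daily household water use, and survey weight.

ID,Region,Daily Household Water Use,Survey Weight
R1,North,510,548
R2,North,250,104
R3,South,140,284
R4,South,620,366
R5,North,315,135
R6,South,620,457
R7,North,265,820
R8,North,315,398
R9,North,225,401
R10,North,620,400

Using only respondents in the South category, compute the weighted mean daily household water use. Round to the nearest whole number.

497

South rows: R3, R4, R6
Weighted sum = 140×284 + 620×366 + 620×457
  = 39760 + 226920 + 283340 = 550020
Sum of weights = 284 + 366 + 457 = 1107
Weighted mean = 550020 / 1107 = 496.85637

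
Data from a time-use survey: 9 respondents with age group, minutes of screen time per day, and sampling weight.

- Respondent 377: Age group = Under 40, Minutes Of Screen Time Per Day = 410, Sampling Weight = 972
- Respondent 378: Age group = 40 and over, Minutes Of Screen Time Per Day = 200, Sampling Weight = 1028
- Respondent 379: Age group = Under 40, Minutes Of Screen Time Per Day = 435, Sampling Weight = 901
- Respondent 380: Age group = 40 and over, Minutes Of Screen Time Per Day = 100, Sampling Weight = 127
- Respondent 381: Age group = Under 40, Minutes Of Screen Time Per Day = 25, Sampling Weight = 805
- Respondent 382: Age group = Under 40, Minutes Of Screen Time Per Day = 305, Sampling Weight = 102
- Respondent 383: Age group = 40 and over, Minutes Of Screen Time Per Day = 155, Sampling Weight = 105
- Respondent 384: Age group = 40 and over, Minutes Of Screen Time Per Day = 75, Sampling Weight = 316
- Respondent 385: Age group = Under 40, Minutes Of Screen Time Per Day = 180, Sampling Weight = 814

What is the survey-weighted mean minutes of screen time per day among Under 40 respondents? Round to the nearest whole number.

275

Under 40 rows: 377, 379, 381, 382, 385
Weighted sum = 410×972 + 435×901 + 25×805 + 305×102 + 180×814
  = 398520 + 391935 + 20125 + 31110 + 146520 = 988210
Sum of weights = 972 + 901 + 805 + 102 + 814 = 3594
Weighted mean = 988210 / 3594 = 274.96105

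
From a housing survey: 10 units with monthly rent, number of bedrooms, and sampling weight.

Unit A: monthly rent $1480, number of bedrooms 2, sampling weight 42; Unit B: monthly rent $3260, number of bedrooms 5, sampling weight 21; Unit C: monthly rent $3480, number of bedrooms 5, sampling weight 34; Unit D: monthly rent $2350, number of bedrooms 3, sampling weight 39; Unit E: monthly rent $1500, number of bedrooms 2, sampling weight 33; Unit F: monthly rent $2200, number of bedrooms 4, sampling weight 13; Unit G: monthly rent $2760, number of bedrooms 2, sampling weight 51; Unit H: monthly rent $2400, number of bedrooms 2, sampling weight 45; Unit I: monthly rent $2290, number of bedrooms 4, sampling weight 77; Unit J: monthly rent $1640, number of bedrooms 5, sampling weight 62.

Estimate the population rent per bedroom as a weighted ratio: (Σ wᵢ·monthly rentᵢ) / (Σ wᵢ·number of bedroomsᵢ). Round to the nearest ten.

Σ wᵢ·y = 1480×42 + 3260×21 + 3480×34 + 2350×39 + 1500×33 + 2200×13 + 2760×51 + 2400×45 + 2290×77 + 1640×62
  = 62160 + 68460 + 118320 + 91650 + 49500 + 28600 + 140760 + 108000 + 176330 + 101680 = 945460
Σ wᵢ·x = 2×42 + 5×21 + 5×34 + 3×39 + 2×33 + 4×13 + 2×51 + 2×45 + 4×77 + 5×62
  = 84 + 105 + 170 + 117 + 66 + 52 + 102 + 90 + 308 + 310 = 1404
Ratio = 945460 / 1404 = 673.40456

670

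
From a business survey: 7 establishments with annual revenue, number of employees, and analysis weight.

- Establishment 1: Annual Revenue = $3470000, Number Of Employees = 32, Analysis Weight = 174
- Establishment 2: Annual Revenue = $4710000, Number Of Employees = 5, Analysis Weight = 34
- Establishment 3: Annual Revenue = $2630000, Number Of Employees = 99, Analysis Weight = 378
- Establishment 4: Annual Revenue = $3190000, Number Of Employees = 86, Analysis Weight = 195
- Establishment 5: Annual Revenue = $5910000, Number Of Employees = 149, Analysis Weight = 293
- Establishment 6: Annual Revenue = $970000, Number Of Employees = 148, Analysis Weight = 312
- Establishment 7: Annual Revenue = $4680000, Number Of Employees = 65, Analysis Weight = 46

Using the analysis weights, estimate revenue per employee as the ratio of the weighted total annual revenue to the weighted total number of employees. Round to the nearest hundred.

30300

Σ wᵢ·y = 4629660000
Σ wᵢ·x = 32×174 + 5×34 + 99×378 + 86×195 + 149×293 + 148×312 + 65×46
  = 5568 + 170 + 37422 + 16770 + 43657 + 46176 + 2990 = 152753
Ratio = 4629660000 / 152753 = 30308.145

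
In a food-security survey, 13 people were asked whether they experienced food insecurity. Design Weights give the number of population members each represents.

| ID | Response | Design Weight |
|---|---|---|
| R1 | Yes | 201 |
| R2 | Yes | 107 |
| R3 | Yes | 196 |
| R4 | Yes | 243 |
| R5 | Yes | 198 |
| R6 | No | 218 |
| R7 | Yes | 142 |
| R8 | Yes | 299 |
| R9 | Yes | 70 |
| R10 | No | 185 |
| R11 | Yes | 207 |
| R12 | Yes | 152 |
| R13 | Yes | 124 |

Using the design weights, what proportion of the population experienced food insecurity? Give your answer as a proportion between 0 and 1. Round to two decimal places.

0.83

Sum of weights for 'Yes' = 201 + 107 + 196 + 243 + 198 + 142 + 299 + 70 + 207 + 152 + 124 = 1939
Total weight = 2342
Weighted proportion = 1939 / 2342 = 0.82792485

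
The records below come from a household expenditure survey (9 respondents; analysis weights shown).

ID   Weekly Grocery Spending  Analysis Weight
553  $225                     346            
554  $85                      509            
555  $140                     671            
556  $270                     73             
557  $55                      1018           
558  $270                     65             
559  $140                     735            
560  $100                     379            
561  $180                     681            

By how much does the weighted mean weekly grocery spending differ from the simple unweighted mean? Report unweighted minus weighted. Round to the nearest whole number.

Unweighted sum = 225 + 85 + 140 + 270 + 55 + 270 + 140 + 100 + 180 = 1465
Unweighted mean = 1465 / 9 = 162.77778
Weighted sum = 225×346 + 85×509 + 140×671 + 270×73 + 55×1018 + 270×65 + 140×735 + 100×379 + 180×681
  = 571685
Sum of weights = 346 + 509 + 671 + 73 + 1018 + 65 + 735 + 379 + 681 = 4477
Weighted mean = 571685 / 4477 = 127.69377
Difference (unweighted minus weighted) = 35.08401

35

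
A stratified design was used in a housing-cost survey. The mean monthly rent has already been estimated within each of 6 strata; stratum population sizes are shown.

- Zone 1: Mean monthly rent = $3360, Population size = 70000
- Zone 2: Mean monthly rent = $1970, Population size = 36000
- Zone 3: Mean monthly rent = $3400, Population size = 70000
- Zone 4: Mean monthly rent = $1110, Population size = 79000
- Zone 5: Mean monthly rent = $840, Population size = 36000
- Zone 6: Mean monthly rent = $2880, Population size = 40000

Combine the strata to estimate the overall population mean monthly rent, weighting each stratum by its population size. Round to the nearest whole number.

2348

Σ Nₕ·x̄ₕ = 777250000
Σ Nₕ = 331000
Overall mean = 777250000 / 331000 = 2348.1873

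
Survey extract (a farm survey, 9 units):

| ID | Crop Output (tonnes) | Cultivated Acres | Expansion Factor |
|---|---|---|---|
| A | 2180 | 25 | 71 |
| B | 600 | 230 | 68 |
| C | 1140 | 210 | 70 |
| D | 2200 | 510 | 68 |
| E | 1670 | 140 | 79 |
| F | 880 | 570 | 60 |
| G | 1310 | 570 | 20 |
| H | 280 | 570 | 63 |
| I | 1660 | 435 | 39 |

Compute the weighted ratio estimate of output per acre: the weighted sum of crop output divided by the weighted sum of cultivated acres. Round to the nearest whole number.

4

Σ wᵢ·y = 718290
Σ wᵢ·x = 176330
Ratio = 718290 / 176330 = 4.0735553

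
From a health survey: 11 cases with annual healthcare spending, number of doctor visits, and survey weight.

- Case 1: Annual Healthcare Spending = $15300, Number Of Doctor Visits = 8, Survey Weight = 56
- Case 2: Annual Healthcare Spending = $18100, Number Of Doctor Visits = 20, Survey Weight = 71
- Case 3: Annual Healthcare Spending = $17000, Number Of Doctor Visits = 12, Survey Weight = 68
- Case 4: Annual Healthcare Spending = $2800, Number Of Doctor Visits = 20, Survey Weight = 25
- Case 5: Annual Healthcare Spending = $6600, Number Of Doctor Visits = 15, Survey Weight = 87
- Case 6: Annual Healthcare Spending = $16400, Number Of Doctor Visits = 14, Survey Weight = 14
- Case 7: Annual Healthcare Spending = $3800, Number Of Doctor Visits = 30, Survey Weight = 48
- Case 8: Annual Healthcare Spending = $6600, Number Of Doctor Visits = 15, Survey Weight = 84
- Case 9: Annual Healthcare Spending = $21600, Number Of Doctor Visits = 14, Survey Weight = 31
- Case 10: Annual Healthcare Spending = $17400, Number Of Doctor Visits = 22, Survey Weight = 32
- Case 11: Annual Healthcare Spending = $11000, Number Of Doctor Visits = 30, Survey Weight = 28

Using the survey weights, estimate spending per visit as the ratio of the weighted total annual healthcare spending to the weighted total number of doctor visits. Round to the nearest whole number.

Σ wᵢ·y = 15300×56 + 18100×71 + 17000×68 + 2800×25 + 6600×87 + 16400×14 + 3800×48 + 6600×84 + 21600×31 + 17400×32 + 11000×28
  = 856800 + 1285100 + 1156000 + 70000 + 574200 + 229600 + 182400 + 554400 + 669600 + 556800 + 308000 = 6442900
Σ wᵢ·x = 8×56 + 20×71 + 12×68 + 20×25 + 15×87 + 14×14 + 30×48 + 15×84 + 14×31 + 22×32 + 30×28
  = 9363
Ratio = 6442900 / 9363 = 688.12346

688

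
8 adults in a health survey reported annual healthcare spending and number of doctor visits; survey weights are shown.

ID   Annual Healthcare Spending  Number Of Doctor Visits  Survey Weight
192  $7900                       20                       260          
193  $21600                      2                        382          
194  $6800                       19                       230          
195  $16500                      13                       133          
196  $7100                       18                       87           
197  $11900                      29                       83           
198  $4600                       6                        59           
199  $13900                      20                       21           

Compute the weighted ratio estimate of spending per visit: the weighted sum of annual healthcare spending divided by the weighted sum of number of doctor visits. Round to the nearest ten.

970

Σ wᵢ·y = 7900×260 + 21600×382 + 6800×230 + 16500×133 + 7100×87 + 11900×83 + 4600×59 + 13900×21
  = 2054000 + 8251200 + 1564000 + 2194500 + 617700 + 987700 + 271400 + 291900 = 16232400
Σ wᵢ·x = 20×260 + 2×382 + 19×230 + 13×133 + 18×87 + 29×83 + 6×59 + 20×21
  = 5200 + 764 + 4370 + 1729 + 1566 + 2407 + 354 + 420 = 16810
Ratio = 16232400 / 16810 = 965.6395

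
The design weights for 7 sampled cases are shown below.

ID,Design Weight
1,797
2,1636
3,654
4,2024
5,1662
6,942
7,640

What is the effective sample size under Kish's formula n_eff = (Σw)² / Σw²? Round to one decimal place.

5.9

Σ wᵢ = 797 + 1636 + 654 + 2024 + 1662 + 942 + 640 = 8355
Σ wᵢ² = 635209 + 2676496 + 427716 + 4096576 + 2762244 + 887364 + 409600 = 11895205
n_eff = 8355² / 11895205 = 69806025 / 11895205 = 5.8684171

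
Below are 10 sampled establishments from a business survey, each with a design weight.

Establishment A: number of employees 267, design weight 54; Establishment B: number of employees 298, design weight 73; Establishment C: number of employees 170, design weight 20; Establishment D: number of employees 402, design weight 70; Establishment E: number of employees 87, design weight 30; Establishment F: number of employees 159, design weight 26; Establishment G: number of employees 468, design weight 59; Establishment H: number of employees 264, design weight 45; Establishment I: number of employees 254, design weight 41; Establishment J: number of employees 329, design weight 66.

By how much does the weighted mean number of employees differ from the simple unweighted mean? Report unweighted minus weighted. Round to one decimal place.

Unweighted sum = 267 + 298 + 170 + 402 + 87 + 159 + 468 + 264 + 254 + 329 = 2698
Unweighted mean = 2698 / 10 = 269.8
Weighted sum = 267×54 + 298×73 + 170×20 + 402×70 + 87×30 + 159×26 + 468×59 + 264×45 + 254×41 + 329×66
  = 146076
Sum of weights = 54 + 73 + 20 + 70 + 30 + 26 + 59 + 45 + 41 + 66 = 484
Weighted mean = 146076 / 484 = 301.80992
Difference (unweighted minus weighted) = -32.009917

-32.0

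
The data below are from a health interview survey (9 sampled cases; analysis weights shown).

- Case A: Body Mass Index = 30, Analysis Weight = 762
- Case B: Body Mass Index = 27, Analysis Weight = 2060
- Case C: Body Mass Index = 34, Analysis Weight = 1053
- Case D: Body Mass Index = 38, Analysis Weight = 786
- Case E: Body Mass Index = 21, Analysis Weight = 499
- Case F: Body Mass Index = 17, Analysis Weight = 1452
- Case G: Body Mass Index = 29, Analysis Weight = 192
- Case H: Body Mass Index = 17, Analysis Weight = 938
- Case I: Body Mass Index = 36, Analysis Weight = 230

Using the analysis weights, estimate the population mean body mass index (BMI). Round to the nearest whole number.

26

Weighted sum = 209107
Sum of weights = 762 + 2060 + 1053 + 786 + 499 + 1452 + 192 + 938 + 230 = 7972
Weighted mean = 209107 / 7972 = 26.230181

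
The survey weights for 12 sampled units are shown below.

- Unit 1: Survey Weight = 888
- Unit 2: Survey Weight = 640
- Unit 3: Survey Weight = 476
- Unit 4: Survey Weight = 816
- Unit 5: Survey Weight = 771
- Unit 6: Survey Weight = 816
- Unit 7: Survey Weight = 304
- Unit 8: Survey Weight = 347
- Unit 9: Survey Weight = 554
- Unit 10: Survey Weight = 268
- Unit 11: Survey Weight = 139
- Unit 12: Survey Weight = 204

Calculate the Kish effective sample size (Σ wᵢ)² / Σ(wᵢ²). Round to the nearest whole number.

10

Σ wᵢ = 888 + 640 + 476 + 816 + 771 + 816 + 304 + 347 + 554 + 268 + 139 + 204 = 6223
Σ wᵢ² = 4003375
n_eff = 6223² / 4003375 = 38725729 / 4003375 = 9.6732704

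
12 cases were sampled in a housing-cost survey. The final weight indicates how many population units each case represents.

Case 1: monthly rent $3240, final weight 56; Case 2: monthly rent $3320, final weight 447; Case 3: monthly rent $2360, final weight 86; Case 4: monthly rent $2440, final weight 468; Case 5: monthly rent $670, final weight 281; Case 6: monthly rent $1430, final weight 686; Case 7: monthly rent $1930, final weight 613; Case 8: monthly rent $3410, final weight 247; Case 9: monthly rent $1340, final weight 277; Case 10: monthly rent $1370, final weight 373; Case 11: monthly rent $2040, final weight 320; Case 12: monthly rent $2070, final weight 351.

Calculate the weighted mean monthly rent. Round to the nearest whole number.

2013

Weighted sum = 3240×56 + 3320×447 + 2360×86 + 2440×468 + 670×281 + 1430×686 + 1930×613 + 3410×247 + 1340×277 + 1370×373 + 2040×320 + 2070×351
  = 181440 + 1484040 + 202960 + 1141920 + 188270 + 980980 + 1183090 + 842270 + 371180 + 511010 + 652800 + 726570 = 8466530
Sum of weights = 56 + 447 + 86 + 468 + 281 + 686 + 613 + 247 + 277 + 373 + 320 + 351 = 4205
Weighted mean = 8466530 / 4205 = 2013.4435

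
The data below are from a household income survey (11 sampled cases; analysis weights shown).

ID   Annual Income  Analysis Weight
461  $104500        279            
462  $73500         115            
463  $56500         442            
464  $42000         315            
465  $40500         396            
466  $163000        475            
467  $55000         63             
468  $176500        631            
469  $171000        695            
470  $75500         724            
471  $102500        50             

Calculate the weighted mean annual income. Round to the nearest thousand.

Weighted sum = 104500×279 + 73500×115 + 56500×442 + 42000×315 + 40500×396 + 163000×475 + 55000×63 + 176500×631 + 171000×695 + 75500×724 + 102500×50
  = 462742500
Sum of weights = 279 + 115 + 442 + 315 + 396 + 475 + 63 + 631 + 695 + 724 + 50 = 4185
Weighted mean = 462742500 / 4185 = 110571.68

111000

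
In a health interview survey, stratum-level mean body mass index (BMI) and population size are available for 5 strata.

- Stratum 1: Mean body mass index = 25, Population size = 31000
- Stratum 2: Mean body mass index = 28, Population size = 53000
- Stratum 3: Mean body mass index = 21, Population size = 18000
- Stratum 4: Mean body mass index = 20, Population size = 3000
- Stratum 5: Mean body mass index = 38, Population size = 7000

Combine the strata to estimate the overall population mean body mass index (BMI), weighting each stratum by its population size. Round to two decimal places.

26.46

Σ Nₕ·x̄ₕ = 25×31000 + 28×53000 + 21×18000 + 20×3000 + 38×7000
  = 775000 + 1484000 + 378000 + 60000 + 266000 = 2963000
Σ Nₕ = 31000 + 53000 + 18000 + 3000 + 7000 = 112000
Overall mean = 2963000 / 112000 = 26.455357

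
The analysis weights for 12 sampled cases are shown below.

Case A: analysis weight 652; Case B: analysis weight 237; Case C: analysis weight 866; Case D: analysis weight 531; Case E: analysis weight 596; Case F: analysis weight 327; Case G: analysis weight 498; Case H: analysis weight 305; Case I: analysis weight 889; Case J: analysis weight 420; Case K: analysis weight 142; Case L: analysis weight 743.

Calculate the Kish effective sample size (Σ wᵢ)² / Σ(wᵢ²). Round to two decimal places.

Σ wᵢ = 652 + 237 + 866 + 531 + 596 + 327 + 498 + 305 + 889 + 420 + 142 + 743 = 6206
Σ wᵢ² = 3855298
n_eff = 6206² / 3855298 = 38514436 / 3855298 = 9.9900023

9.99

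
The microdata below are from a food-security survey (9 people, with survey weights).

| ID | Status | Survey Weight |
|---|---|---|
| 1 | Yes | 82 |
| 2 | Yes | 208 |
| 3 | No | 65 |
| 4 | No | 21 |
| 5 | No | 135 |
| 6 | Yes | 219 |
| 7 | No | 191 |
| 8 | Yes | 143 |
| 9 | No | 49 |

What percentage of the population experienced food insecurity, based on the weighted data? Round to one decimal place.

Sum of weights for 'Yes' = 82 + 208 + 219 + 143 = 652
Total weight = 82 + 208 + 65 + 21 + 135 + 219 + 191 + 143 + 49 = 1113
Weighted proportion = 652 / 1113 = 0.58580413 → 58.580413%

58.6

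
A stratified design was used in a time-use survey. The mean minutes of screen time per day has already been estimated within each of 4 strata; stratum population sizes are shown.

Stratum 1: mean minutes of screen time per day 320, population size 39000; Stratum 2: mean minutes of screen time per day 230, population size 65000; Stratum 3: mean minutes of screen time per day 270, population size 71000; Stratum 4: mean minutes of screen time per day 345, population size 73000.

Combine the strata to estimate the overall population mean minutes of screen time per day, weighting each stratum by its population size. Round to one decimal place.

289.5

Σ Nₕ·x̄ₕ = 320×39000 + 230×65000 + 270×71000 + 345×73000
  = 12480000 + 14950000 + 19170000 + 25185000 = 71785000
Σ Nₕ = 39000 + 65000 + 71000 + 73000 = 248000
Overall mean = 71785000 / 248000 = 289.45565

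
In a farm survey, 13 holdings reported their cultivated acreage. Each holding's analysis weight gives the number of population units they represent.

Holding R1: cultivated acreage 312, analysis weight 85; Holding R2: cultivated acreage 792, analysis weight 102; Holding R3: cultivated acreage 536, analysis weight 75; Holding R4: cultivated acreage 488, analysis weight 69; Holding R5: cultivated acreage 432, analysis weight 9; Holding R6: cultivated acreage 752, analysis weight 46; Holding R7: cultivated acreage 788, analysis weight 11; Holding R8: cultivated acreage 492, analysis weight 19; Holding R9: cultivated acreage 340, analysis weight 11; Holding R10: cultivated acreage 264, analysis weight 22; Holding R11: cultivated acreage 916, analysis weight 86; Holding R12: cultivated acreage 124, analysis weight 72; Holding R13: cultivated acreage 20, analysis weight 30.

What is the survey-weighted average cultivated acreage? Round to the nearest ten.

530

Weighted sum = 335524
Sum of weights = 637
Weighted mean = 335524 / 637 = 526.72527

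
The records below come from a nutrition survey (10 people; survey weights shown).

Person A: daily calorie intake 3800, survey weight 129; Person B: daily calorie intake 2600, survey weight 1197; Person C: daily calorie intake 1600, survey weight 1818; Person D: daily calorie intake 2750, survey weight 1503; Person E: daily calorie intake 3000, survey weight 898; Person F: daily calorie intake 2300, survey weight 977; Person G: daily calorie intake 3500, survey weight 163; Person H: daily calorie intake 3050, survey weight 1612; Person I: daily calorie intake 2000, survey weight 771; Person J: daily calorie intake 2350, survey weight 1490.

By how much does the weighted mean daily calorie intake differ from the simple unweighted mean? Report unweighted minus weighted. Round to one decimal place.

221.4

Unweighted sum = 3800 + 2600 + 1600 + 2750 + 3000 + 2300 + 3500 + 3050 + 2000 + 2350 = 26950
Unweighted mean = 26950 / 10 = 2695
Weighted sum = 3800×129 + 2600×1197 + 1600×1818 + 2750×1503 + 3000×898 + 2300×977 + 3500×163 + 3050×1612 + 2000×771 + 2350×1490
  = 490200 + 3112200 + 2908800 + 4133250 + 2694000 + 2247100 + 570500 + 4916600 + 1542000 + 3501500 = 26116150
Sum of weights = 10558
Weighted mean = 26116150 / 10558 = 2473.5887
Difference (unweighted minus weighted) = 221.41125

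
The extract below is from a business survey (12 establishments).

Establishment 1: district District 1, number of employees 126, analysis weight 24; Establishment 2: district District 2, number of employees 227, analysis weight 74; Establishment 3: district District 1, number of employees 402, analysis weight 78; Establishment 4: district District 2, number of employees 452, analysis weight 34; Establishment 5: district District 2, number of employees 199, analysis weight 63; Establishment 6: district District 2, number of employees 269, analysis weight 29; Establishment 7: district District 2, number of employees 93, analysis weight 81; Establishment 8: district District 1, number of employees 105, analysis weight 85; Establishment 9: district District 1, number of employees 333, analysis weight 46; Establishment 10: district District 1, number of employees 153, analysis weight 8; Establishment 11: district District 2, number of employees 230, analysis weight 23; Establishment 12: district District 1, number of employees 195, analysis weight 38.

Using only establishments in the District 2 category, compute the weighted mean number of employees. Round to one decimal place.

214.9

District 2 rows: 2, 4, 5, 6, 7, 11
Weighted sum = 65327
Sum of weights = 74 + 34 + 63 + 29 + 81 + 23 = 304
Weighted mean = 65327 / 304 = 214.89145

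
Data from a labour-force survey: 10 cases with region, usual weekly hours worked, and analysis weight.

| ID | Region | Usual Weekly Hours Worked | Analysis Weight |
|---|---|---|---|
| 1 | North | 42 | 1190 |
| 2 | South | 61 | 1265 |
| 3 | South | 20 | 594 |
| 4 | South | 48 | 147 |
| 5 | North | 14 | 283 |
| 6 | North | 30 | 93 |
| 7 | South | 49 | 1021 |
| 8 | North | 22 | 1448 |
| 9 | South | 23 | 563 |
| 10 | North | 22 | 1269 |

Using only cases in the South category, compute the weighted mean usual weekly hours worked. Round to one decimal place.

44.3

South rows: 2, 3, 4, 7, 9
Weighted sum = 159079
Sum of weights = 1265 + 594 + 147 + 1021 + 563 = 3590
Weighted mean = 159079 / 3590 = 44.311699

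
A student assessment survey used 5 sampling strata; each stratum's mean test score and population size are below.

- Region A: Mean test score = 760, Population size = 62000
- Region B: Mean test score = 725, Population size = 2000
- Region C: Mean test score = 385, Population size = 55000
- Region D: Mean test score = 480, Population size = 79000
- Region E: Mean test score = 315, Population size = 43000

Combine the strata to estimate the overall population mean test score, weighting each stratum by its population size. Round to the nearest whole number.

503

Σ Nₕ·x̄ₕ = 760×62000 + 725×2000 + 385×55000 + 480×79000 + 315×43000
  = 47120000 + 1450000 + 21175000 + 37920000 + 13545000 = 121210000
Σ Nₕ = 62000 + 2000 + 55000 + 79000 + 43000 = 241000
Overall mean = 121210000 / 241000 = 502.94606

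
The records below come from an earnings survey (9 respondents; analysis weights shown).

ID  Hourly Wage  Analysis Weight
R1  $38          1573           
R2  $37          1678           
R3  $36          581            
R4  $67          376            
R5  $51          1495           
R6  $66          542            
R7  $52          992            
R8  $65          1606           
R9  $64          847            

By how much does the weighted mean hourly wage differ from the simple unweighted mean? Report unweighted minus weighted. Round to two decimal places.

2.30

Unweighted sum = 476
Unweighted mean = 476 / 9 = 52.888889
Weighted sum = 38×1573 + 37×1678 + 36×581 + 67×376 + 51×1495 + 66×542 + 52×992 + 65×1606 + 64×847
  = 59774 + 62086 + 20916 + 25192 + 76245 + 35772 + 51584 + 104390 + 54208 = 490167
Sum of weights = 1573 + 1678 + 581 + 376 + 1495 + 542 + 992 + 1606 + 847 = 9690
Weighted mean = 490167 / 9690 = 50.58483
Difference (unweighted minus weighted) = 2.3040592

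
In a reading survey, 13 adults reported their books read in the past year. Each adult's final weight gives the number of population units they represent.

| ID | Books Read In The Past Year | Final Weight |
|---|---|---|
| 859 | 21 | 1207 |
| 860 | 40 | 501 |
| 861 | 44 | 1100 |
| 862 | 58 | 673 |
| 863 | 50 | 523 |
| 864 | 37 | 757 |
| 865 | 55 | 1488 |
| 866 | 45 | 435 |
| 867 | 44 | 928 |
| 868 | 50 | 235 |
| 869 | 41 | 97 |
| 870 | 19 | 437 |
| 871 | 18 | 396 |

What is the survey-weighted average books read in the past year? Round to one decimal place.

Weighted sum = 360385
Sum of weights = 8777
Weighted mean = 360385 / 8777 = 41.060157

41.1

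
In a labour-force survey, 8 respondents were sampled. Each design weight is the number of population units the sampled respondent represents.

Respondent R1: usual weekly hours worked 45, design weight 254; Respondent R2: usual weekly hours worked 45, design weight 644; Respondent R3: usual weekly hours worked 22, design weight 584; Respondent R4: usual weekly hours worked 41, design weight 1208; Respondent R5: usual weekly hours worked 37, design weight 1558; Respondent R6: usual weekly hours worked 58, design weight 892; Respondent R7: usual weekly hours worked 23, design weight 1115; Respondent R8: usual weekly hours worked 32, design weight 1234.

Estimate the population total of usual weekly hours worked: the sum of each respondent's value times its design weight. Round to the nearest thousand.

Weighted total = 45×254 + 45×644 + 22×584 + 41×1208 + 37×1558 + 58×892 + 23×1115 + 32×1234
  = 11430 + 28980 + 12848 + 49528 + 57646 + 51736 + 25645 + 39488 = 277301

277000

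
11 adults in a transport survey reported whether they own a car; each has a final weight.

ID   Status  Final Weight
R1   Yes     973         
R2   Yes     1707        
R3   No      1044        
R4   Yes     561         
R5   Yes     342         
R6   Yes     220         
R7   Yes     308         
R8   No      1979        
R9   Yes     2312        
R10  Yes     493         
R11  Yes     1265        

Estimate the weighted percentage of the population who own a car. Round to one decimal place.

73.0

Sum of weights for 'Yes' = 973 + 1707 + 561 + 342 + 220 + 308 + 2312 + 493 + 1265 = 8181
Total weight = 973 + 1707 + 1044 + 561 + 342 + 220 + 308 + 1979 + 2312 + 493 + 1265 = 11204
Weighted proportion = 8181 / 11204 = 0.73018565 → 73.018565%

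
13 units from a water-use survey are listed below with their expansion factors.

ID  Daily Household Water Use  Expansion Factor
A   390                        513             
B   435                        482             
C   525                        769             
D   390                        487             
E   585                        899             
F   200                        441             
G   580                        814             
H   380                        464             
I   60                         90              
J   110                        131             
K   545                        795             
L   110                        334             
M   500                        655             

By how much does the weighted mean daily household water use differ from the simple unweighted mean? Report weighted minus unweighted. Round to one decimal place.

78.5

Unweighted sum = 4810
Unweighted mean = 4810 / 13 = 370
Weighted sum = 3083275
Sum of weights = 6874
Weighted mean = 3083275 / 6874 = 448.54161
Difference (weighted minus unweighted) = 78.541606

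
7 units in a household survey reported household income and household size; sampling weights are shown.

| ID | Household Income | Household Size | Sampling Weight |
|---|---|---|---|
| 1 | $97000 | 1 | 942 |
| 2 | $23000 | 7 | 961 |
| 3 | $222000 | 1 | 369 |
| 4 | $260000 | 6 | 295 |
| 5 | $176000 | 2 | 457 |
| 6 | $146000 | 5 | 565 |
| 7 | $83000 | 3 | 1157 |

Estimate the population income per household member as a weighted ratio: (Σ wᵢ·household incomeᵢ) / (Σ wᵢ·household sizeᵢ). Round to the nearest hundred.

Σ wᵢ·y = 97000×942 + 23000×961 + 222000×369 + 260000×295 + 176000×457 + 146000×565 + 83000×1157
  = 91374000 + 22103000 + 81918000 + 76700000 + 80432000 + 82490000 + 96031000 = 531048000
Σ wᵢ·x = 1×942 + 7×961 + 1×369 + 6×295 + 2×457 + 5×565 + 3×1157
  = 942 + 6727 + 369 + 1770 + 914 + 2825 + 3471 = 17018
Ratio = 531048000 / 17018 = 31205.077

31200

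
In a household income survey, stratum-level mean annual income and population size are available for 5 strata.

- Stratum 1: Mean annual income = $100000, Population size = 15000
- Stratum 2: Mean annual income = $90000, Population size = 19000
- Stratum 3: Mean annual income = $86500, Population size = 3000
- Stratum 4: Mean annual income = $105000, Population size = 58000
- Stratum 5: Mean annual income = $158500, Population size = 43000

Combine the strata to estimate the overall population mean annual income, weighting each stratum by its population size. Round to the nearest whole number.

118659

Σ Nₕ·x̄ₕ = 100000×15000 + 90000×19000 + 86500×3000 + 105000×58000 + 158500×43000
  = 1500000000 + 1710000000 + 259500000 + 6090000000 + 6815500000 = 16375000000
Σ Nₕ = 15000 + 19000 + 3000 + 58000 + 43000 = 138000
Overall mean = 16375000000 / 138000 = 118659.42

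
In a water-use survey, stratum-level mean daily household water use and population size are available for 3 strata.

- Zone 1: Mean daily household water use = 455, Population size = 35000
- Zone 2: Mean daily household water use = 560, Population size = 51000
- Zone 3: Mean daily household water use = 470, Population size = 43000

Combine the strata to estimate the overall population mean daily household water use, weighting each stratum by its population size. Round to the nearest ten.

500

Σ Nₕ·x̄ₕ = 64695000
Σ Nₕ = 35000 + 51000 + 43000 = 129000
Overall mean = 64695000 / 129000 = 501.51163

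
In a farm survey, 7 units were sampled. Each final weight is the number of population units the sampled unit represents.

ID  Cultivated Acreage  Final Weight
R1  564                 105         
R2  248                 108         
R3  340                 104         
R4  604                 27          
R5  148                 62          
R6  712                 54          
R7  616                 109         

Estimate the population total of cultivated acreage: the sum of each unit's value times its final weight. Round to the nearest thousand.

Weighted total = 564×105 + 248×108 + 340×104 + 604×27 + 148×62 + 712×54 + 616×109
  = 59220 + 26784 + 35360 + 16308 + 9176 + 38448 + 67144 = 252440

252000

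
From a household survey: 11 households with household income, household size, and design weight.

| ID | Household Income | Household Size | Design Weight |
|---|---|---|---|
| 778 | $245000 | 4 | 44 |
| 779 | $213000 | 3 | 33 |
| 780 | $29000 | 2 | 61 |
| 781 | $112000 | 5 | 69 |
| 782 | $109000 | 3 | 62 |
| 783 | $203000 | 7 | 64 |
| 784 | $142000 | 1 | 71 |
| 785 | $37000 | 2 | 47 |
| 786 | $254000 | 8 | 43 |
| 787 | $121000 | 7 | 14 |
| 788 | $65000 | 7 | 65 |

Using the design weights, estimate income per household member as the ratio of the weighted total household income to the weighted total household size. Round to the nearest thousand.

31000

Σ wᵢ·y = 245000×44 + 213000×33 + 29000×61 + 112000×69 + 109000×62 + 203000×64 + 142000×71 + 37000×47 + 254000×43 + 121000×14 + 65000×65
  = 10780000 + 7029000 + 1769000 + 7728000 + 6758000 + 12992000 + 10082000 + 1739000 + 10922000 + 1694000 + 4225000 = 75718000
Σ wᵢ·x = 4×44 + 3×33 + 2×61 + 5×69 + 3×62 + 7×64 + 1×71 + 2×47 + 8×43 + 7×14 + 7×65
  = 176 + 99 + 122 + 345 + 186 + 448 + 71 + 94 + 344 + 98 + 455 = 2438
Ratio = 75718000 / 2438 = 31057.424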